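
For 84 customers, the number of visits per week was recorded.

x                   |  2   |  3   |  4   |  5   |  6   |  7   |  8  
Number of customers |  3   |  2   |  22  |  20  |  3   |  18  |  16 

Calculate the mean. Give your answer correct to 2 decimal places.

5.62

Values: 2, 3, 4, 5, 6, 7, 8
Σfx = 3×2 + 2×3 + 22×4 + 20×5 + 3×6 + 18×7 + 16×8 = 472
n = Σf = 84
Mean = 472 / 84 = 5.6190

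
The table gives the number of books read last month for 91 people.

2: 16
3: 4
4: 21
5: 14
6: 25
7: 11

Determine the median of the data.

5

Cumulative frequencies: 16, 20, 41, 55, 80, 91
n = 91, so the median is the value in position (n+1)/2 = 46.
Position 46 falls at value 5.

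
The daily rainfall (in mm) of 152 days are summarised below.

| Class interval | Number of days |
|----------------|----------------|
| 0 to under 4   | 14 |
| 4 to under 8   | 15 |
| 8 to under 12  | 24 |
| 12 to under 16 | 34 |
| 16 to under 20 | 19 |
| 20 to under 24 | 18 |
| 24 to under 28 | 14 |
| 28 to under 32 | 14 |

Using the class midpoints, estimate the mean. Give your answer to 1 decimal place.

Midpoints: 2, 6, 10, 14, 18, 22, 26, 30
Σfm = 14×2 + 15×6 + 24×10 + 34×14 + 19×18 + 18×22 + 14×26 + 14×30 = 2356
n = Σf = 152
Mean = 2356 / 152 = 15.5000

15.5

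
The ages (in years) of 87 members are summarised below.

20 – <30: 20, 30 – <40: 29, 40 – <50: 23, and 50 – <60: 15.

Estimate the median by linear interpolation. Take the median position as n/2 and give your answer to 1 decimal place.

38.1

Cumulative frequencies: 20, 49, 72, 87
n = 87; position = n/2 = 43.5.
This falls in the class 30 – <40: L = 30, F = 20, f = 29, h = 10.
Median ≈ 30 + ((43.5 − 20) / 29) × 10 = 38.1034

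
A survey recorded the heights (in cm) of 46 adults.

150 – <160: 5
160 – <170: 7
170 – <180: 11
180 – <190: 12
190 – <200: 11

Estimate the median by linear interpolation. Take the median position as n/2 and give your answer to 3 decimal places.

180.000

Cumulative frequencies: 5, 12, 23, 35, 46
n = 46; position = n/2 = 23.
This falls in the class 170 – <180: L = 170, F = 12, f = 11, h = 10.
Median ≈ 170 + ((23 − 12) / 11) × 10 = 180.0000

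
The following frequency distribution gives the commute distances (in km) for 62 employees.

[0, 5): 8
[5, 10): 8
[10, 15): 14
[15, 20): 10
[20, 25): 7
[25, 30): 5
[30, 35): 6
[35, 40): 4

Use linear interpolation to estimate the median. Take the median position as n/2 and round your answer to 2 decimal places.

15.50

Cumulative frequencies: 8, 16, 30, 40, 47, 52, 58, 62
n = 62; position = n/2 = 31.
This falls in the class [15, 20): L = 15, F = 30, f = 10, h = 5.
Median ≈ 15 + ((31 − 30) / 10) × 5 = 15.5000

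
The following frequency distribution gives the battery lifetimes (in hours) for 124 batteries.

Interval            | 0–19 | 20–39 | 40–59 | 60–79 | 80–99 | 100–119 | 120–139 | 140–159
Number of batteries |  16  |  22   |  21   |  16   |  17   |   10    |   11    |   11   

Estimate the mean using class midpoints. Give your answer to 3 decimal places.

69.661

Midpoints: 9.5, 29.5, 49.5, 69.5, 89.5, 109.5, 129.5, 149.5
Σfm = 16×9.5 + 22×29.5 + 21×49.5 + 16×69.5 + 17×89.5 + 10×109.5 + 11×129.5 + 11×149.5 = 8638
n = Σf = 124
Mean = 8638 / 124 = 69.6613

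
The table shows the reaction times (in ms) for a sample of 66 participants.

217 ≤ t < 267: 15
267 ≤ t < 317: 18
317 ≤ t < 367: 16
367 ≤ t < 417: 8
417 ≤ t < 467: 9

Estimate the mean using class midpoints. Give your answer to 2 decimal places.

325.33

Midpoints: 242, 292, 342, 392, 442
Σfm = 15×242 + 18×292 + 16×342 + 8×392 + 9×442 = 21472
n = Σf = 66
Mean = 21472 / 66 = 325.3333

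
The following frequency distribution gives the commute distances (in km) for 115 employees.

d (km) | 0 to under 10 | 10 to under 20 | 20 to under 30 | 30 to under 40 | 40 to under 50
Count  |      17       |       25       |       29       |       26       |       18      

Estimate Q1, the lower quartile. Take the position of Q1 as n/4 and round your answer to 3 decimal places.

14.700

Cumulative frequencies: 17, 42, 71, 97, 115
n = 115; position = n/4 = 28.75.
This falls in the class 10 to under 20: L = 10, F = 17, f = 25, h = 10.
Lower quartile ≈ 10 + ((28.75 − 17) / 25) × 10 = 14.7000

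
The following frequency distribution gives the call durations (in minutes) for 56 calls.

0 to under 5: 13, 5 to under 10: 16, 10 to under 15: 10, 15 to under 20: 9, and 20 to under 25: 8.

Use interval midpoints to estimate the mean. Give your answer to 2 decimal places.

10.98

Midpoints: 2.5, 7.5, 12.5, 17.5, 22.5
Σfm = 13×2.5 + 16×7.5 + 10×12.5 + 9×17.5 + 8×22.5 = 615
n = Σf = 56
Mean = 615 / 56 = 10.9821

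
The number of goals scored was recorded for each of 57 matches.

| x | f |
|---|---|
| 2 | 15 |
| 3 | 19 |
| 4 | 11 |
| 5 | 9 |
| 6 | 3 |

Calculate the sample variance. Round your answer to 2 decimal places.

Values: 2, 3, 4, 5, 6
n = 57, Σfx = 194, mean = 3.4035
Σfx² = 740
Σf(x − x̄)² = Σfx² − (Σfx)²/n = 740 − 194²/57 = 79.7193
Sample variance = 79.7193 / 56 = 1.4236

1.42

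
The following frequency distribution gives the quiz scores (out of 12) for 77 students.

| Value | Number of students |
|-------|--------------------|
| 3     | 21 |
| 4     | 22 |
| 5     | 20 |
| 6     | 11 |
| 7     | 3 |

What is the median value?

4

Cumulative frequencies: 21, 43, 63, 74, 77
n = 77, so the median is the value in position (n+1)/2 = 39.
Position 39 falls at value 4.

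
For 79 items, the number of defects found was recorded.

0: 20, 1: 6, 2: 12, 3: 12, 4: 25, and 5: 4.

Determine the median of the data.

3

Cumulative frequencies: 20, 26, 38, 50, 75, 79
n = 79, so the median is the value in position (n+1)/2 = 40.
Position 40 falls at value 3.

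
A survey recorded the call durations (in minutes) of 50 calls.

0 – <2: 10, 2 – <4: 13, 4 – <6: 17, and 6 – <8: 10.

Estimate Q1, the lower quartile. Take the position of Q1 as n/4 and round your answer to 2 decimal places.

Cumulative frequencies: 10, 23, 40, 50
n = 50; position = n/4 = 12.5.
This falls in the class 2 – <4: L = 2, F = 10, f = 13, h = 2.
Lower quartile ≈ 2 + ((12.5 − 10) / 13) × 2 = 2.3846

2.38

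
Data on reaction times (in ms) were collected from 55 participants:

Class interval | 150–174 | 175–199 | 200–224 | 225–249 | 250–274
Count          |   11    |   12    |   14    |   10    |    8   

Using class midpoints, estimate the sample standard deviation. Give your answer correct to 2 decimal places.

33.48

Midpoints: 162, 187, 212, 237, 262
n = 55, Σfm = 11460, mean = 208.3636
Σfm² = 2448370
Σf(m − x̄)² = Σfm² − (Σfm)²/n = 2448370 − 11460²/55 = 60522.7273
Sample variance = 60522.7273 / 54 = 1120.7912
Standard deviation = √1120.7912 = 33.4782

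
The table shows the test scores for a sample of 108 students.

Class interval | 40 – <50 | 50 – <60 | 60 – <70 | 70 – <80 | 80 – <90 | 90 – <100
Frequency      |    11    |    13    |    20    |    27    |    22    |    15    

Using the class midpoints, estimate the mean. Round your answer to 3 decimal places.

72.500

Midpoints: 45, 55, 65, 75, 85, 95
Σfm = 11×45 + 13×55 + 20×65 + 27×75 + 22×85 + 15×95 = 7830
n = Σf = 108
Mean = 7830 / 108 = 72.5000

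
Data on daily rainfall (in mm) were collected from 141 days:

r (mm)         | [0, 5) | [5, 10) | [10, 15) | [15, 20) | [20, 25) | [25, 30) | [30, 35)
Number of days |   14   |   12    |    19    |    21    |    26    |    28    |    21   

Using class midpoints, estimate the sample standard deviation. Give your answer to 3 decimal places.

9.397

Midpoints: 2.5, 7.5, 12.5, 17.5, 22.5, 27.5, 32.5
n = 141, Σfm = 2767.5, mean = 19.6277
Σfm² = 66681.25
Σf(m − x̄)² = Σfm² − (Σfm)²/n = 66681.25 − 2767.5²/141 = 12361.7021
Sample variance = 12361.7021 / 140 = 88.2979
Standard deviation = √88.2979 = 9.3967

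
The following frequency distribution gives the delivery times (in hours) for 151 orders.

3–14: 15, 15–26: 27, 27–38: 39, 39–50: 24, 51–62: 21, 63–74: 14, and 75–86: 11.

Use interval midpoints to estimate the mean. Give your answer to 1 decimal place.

Midpoints: 8.5, 20.5, 32.5, 44.5, 56.5, 68.5, 80.5
Σfm = 15×8.5 + 27×20.5 + 39×32.5 + 24×44.5 + 21×56.5 + 14×68.5 + 11×80.5 = 6047.5
n = Σf = 151
Mean = 6047.5 / 151 = 40.0497

40.0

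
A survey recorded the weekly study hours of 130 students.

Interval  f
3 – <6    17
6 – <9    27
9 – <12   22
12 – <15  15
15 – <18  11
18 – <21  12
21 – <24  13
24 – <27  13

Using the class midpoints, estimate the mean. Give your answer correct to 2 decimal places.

13.48

Midpoints: 4.5, 7.5, 10.5, 13.5, 16.5, 19.5, 22.5, 25.5
Σfm = 17×4.5 + 27×7.5 + 22×10.5 + 15×13.5 + 11×16.5 + 12×19.5 + 13×22.5 + 13×25.5 = 1752
n = Σf = 130
Mean = 1752 / 130 = 13.4769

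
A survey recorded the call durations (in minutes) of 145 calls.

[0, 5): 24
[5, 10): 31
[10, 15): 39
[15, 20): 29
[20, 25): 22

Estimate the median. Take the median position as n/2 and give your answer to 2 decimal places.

12.24

Cumulative frequencies: 24, 55, 94, 123, 145
n = 145; position = n/2 = 72.5.
This falls in the class [10, 15): L = 10, F = 55, f = 39, h = 5.
Median ≈ 10 + ((72.5 − 55) / 39) × 5 = 12.2436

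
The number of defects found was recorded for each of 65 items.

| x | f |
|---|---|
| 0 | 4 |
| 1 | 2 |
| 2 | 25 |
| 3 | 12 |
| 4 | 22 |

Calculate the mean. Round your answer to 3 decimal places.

Values: 0, 1, 2, 3, 4
Σfx = 4×0 + 2×1 + 25×2 + 12×3 + 22×4 = 176
n = Σf = 65
Mean = 176 / 65 = 2.7077

2.708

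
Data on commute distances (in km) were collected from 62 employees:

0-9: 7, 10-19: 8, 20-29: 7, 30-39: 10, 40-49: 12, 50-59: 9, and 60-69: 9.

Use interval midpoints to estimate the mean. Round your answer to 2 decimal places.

36.60

Midpoints: 4.5, 14.5, 24.5, 34.5, 44.5, 54.5, 64.5
Σfm = 7×4.5 + 8×14.5 + 7×24.5 + 10×34.5 + 12×44.5 + 9×54.5 + 9×64.5 = 2269
n = Σf = 62
Mean = 2269 / 62 = 36.5968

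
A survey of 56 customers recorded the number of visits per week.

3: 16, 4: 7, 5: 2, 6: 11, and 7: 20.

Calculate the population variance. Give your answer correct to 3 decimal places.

Values: 3, 4, 5, 6, 7
n = 56, Σfx = 292, mean = 5.2143
Σfx² = 1682
Σf(x − x̄)² = Σfx² − (Σfx)²/n = 1682 − 292²/56 = 159.4286
Population variance = 159.4286 / 56 = 2.8469

2.847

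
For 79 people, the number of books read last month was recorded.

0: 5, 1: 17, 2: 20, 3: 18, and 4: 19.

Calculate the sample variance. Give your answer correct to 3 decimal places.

1.543

Values: 0, 1, 2, 3, 4
n = 79, Σfx = 187, mean = 2.3671
Σfx² = 563
Σf(x − x̄)² = Σfx² − (Σfx)²/n = 563 − 187²/79 = 120.3544
Sample variance = 120.3544 / 78 = 1.5430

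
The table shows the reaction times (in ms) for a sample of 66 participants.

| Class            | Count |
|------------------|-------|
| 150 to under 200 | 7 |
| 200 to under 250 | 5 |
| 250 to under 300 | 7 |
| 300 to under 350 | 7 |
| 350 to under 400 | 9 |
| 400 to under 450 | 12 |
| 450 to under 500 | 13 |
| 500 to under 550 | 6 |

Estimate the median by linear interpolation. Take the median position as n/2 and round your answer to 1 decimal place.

Cumulative frequencies: 7, 12, 19, 26, 35, 47, 60, 66
n = 66; position = n/2 = 33.
This falls in the class 350 to under 400: L = 350, F = 26, f = 9, h = 50.
Median ≈ 350 + ((33 − 26) / 9) × 50 = 388.8889

388.9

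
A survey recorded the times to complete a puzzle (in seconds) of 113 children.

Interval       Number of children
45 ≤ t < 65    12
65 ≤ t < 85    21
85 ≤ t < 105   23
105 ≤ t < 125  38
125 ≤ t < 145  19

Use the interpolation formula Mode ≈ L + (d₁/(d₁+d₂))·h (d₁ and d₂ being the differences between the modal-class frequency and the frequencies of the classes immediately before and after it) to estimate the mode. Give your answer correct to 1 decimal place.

Modal class: 105 ≤ t < 125 (highest frequency 38).
d₁ = 38 − 23 = 15, d₂ = 38 − 19 = 19
Mode ≈ 105 + (15/(15+19)) × 20 = 105 + 8.8235 = 113.8235

113.8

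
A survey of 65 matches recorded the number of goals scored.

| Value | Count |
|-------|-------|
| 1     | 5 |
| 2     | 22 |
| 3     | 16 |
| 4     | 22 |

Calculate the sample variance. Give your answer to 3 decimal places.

Values: 1, 2, 3, 4
n = 65, Σfx = 185, mean = 2.8462
Σfx² = 589
Σf(x − x̄)² = Σfx² − (Σfx)²/n = 589 − 185²/65 = 62.4615
Sample variance = 62.4615 / 64 = 0.9760

0.976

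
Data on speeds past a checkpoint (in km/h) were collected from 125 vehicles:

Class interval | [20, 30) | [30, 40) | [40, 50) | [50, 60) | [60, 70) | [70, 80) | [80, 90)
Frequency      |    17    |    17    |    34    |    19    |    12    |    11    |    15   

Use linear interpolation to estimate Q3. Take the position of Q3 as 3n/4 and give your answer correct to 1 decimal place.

65.6

Cumulative frequencies: 17, 34, 68, 87, 99, 110, 125
n = 125; position = 3n/4 = 93.75.
This falls in the class [60, 70): L = 60, F = 87, f = 12, h = 10.
Upper quartile ≈ 60 + ((93.75 − 87) / 12) × 10 = 65.6250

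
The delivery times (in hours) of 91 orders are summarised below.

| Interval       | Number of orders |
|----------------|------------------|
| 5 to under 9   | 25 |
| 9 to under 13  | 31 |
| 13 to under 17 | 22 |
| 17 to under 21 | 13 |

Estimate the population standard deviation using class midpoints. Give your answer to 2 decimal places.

Midpoints: 7, 11, 15, 19
n = 91, Σfm = 1093, mean = 12.0110
Σfm² = 14619
Σf(m − x̄)² = Σfm² − (Σfm)²/n = 14619 − 1093²/91 = 1490.9890
Population variance = 1490.9890 / 91 = 16.3845
Standard deviation = √16.3845 = 4.0478

4.05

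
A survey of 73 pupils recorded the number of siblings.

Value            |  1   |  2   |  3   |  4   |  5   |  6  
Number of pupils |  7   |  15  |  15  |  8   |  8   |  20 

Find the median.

Cumulative frequencies: 7, 22, 37, 45, 53, 73
n = 73, so the median is the value in position (n+1)/2 = 37.
Position 37 falls at value 3.

3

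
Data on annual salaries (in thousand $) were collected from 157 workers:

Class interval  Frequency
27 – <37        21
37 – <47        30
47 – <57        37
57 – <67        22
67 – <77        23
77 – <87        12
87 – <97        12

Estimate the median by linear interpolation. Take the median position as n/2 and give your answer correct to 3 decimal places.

Cumulative frequencies: 21, 51, 88, 110, 133, 145, 157
n = 157; position = n/2 = 78.5.
This falls in the class 47 – <57: L = 47, F = 51, f = 37, h = 10.
Median ≈ 47 + ((78.5 − 51) / 37) × 10 = 54.4324

54.432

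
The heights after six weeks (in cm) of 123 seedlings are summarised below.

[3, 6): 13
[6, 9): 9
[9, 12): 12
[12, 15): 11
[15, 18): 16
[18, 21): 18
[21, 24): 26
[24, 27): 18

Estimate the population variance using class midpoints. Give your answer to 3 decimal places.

Midpoints: 4.5, 7.5, 10.5, 13.5, 16.5, 19.5, 22.5, 25.5
n = 123, Σfm = 2059.5, mean = 16.7439
Σfm² = 40164.75
Σf(m − x̄)² = Σfm² − (Σfm)²/n = 40164.75 − 2059.5²/123 = 5680.6829
Population variance = 5680.6829 / 123 = 46.1844

46.184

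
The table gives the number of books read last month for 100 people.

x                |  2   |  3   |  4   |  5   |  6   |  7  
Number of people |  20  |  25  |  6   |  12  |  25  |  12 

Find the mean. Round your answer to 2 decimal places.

4.33

Values: 2, 3, 4, 5, 6, 7
Σfx = 20×2 + 25×3 + 6×4 + 12×5 + 25×6 + 12×7 = 433
n = Σf = 100
Mean = 433 / 100 = 4.3300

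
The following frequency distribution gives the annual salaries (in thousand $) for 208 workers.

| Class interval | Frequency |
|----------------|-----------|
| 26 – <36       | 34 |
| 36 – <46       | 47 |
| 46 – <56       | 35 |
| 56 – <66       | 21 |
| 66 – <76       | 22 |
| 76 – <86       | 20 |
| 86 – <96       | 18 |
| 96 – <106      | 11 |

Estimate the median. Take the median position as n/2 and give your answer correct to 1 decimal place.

Cumulative frequencies: 34, 81, 116, 137, 159, 179, 197, 208
n = 208; position = n/2 = 104.
This falls in the class 46 – <56: L = 46, F = 81, f = 35, h = 10.
Median ≈ 46 + ((104 − 81) / 35) × 10 = 52.5714

52.6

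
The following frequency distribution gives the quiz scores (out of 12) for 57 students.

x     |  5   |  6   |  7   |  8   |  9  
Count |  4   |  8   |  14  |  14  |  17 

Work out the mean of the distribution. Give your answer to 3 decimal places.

7.561

Values: 5, 6, 7, 8, 9
Σfx = 4×5 + 8×6 + 14×7 + 14×8 + 17×9 = 431
n = Σf = 57
Mean = 431 / 57 = 7.5614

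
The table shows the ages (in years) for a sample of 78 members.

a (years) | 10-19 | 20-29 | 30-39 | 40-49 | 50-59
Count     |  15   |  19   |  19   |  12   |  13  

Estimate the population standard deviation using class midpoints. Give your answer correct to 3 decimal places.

13.466

Midpoints: 14.5, 24.5, 34.5, 44.5, 54.5
n = 78, Σfm = 2581, mean = 33.0897
Σfm² = 99549.5
Σf(m − x̄)² = Σfm² − (Σfm)²/n = 99549.5 − 2581²/78 = 14144.8718
Population variance = 14144.8718 / 78 = 181.3445
Standard deviation = √181.3445 = 13.4664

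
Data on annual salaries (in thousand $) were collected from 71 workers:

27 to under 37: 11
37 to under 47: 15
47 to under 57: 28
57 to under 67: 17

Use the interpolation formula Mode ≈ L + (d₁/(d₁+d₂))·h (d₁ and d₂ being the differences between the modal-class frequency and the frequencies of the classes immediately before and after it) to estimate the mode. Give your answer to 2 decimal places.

Modal class: 47 to under 57 (highest frequency 28).
d₁ = 28 − 15 = 13, d₂ = 28 − 17 = 11
Mode ≈ 47 + (13/(13+11)) × 10 = 47 + 5.4167 = 52.4167

52.42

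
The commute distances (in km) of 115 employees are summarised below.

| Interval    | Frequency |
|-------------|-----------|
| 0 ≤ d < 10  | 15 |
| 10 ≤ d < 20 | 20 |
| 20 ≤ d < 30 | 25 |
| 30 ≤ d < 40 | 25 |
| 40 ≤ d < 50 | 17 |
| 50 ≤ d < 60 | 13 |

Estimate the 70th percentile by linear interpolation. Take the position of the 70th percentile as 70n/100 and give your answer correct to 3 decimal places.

Cumulative frequencies: 15, 35, 60, 85, 102, 115
n = 115; position = 70n/100 = 80.5.
This falls in the class 30 ≤ d < 40: L = 30, F = 60, f = 25, h = 10.
70th percentile ≈ 30 + ((80.5 − 60) / 25) × 10 = 38.2000

38.200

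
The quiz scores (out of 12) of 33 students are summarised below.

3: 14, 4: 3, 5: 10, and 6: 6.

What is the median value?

Cumulative frequencies: 14, 17, 27, 33
n = 33, so the median is the value in position (n+1)/2 = 17.
Position 17 falls at value 4.

4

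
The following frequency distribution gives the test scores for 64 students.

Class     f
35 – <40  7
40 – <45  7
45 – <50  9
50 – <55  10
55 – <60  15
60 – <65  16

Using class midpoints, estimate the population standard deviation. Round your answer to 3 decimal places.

Midpoints: 37.5, 42.5, 47.5, 52.5, 57.5, 62.5
n = 64, Σfm = 3375, mean = 52.7344
Σfm² = 182450
Σf(m − x̄)² = Σfm² − (Σfm)²/n = 182450 − 3375²/64 = 4471.4844
Population variance = 4471.4844 / 64 = 69.8669
Standard deviation = √69.8669 = 8.3586

8.359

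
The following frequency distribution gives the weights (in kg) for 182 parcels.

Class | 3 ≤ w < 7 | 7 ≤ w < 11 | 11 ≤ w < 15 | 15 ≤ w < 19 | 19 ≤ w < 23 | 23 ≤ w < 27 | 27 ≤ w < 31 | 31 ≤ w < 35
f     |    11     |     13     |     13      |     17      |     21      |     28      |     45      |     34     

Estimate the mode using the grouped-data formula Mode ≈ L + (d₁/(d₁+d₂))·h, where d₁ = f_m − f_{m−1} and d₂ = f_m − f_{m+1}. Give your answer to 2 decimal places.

29.43

Modal class: 27 ≤ w < 31 (highest frequency 45).
d₁ = 45 − 28 = 17, d₂ = 45 − 34 = 11
Mode ≈ 27 + (17/(17+11)) × 4 = 27 + 2.4286 = 29.4286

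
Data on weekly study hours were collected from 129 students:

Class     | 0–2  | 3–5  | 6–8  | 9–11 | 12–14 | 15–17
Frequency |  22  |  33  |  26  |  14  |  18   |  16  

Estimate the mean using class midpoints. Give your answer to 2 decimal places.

Midpoints: 1, 4, 7, 10, 13, 16
Σfm = 22×1 + 33×4 + 26×7 + 14×10 + 18×13 + 16×16 = 966
n = Σf = 129
Mean = 966 / 129 = 7.4884

7.49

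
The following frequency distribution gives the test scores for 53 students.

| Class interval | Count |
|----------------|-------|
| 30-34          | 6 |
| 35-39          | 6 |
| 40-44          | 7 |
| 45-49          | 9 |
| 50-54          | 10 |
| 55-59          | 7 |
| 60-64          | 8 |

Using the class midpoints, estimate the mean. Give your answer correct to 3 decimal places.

48.038

Midpoints: 32, 37, 42, 47, 52, 57, 62
Σfm = 6×32 + 6×37 + 7×42 + 9×47 + 10×52 + 7×57 + 8×62 = 2546
n = Σf = 53
Mean = 2546 / 53 = 48.0377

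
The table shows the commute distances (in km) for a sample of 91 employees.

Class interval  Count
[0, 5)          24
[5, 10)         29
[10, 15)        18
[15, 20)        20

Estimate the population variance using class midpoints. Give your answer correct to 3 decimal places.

Midpoints: 2.5, 7.5, 12.5, 17.5
n = 91, Σfm = 852.5, mean = 9.3681
Σfm² = 10718.75
Σf(m − x̄)² = Σfm² − (Σfm)²/n = 10718.75 − 852.5²/91 = 2732.4176
Population variance = 2732.4176 / 91 = 30.0266

30.027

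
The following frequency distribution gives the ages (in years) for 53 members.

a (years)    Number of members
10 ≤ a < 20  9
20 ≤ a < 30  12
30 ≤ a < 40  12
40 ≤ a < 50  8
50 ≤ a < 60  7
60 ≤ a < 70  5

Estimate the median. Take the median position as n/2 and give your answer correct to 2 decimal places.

34.58

Cumulative frequencies: 9, 21, 33, 41, 48, 53
n = 53; position = n/2 = 26.5.
This falls in the class 30 ≤ a < 40: L = 30, F = 21, f = 12, h = 10.
Median ≈ 30 + ((26.5 − 21) / 12) × 10 = 34.5833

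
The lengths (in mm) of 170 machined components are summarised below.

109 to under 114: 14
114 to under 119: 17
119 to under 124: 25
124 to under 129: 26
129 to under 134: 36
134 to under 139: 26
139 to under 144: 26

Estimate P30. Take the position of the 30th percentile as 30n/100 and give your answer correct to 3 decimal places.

Cumulative frequencies: 14, 31, 56, 82, 118, 144, 170
n = 170; position = 30n/100 = 51.
This falls in the class 119 to under 124: L = 119, F = 31, f = 25, h = 5.
30th percentile ≈ 119 + ((51 − 31) / 25) × 5 = 123.0000

123.000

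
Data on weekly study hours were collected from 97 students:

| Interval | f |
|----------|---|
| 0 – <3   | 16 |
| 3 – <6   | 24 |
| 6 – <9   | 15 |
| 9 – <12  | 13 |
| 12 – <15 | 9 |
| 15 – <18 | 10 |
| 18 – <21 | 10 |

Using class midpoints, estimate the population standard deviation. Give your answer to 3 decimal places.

Midpoints: 1.5, 4.5, 7.5, 10.5, 13.5, 16.5, 19.5
n = 97, Σfm = 862.5, mean = 8.8918
Σfm² = 10964.25
Σf(m − x̄)² = Σfm² − (Σfm)²/n = 10964.25 − 862.5²/97 = 3295.1134
Population variance = 3295.1134 / 97 = 33.9702
Standard deviation = √33.9702 = 5.8284

5.828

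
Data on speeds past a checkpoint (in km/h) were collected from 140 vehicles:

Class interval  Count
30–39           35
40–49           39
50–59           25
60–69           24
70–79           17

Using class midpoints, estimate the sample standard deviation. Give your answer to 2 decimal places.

13.48

Midpoints: 34.5, 44.5, 54.5, 64.5, 74.5
n = 140, Σfm = 7120, mean = 50.8571
Σfm² = 387345
Σf(m − x̄)² = Σfm² − (Σfm)²/n = 387345 − 7120²/140 = 25242.1429
Sample variance = 25242.1429 / 139 = 181.5982
Standard deviation = √181.5982 = 13.4758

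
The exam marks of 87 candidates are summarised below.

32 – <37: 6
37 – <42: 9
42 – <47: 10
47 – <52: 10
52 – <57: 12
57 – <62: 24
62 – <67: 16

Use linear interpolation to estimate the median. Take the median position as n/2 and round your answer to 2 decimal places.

55.54

Cumulative frequencies: 6, 15, 25, 35, 47, 71, 87
n = 87; position = n/2 = 43.5.
This falls in the class 52 – <57: L = 52, F = 35, f = 12, h = 5.
Median ≈ 52 + ((43.5 − 35) / 12) × 5 = 55.5417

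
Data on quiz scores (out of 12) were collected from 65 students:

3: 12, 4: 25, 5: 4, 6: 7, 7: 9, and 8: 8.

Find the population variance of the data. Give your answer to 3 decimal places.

2.892

Values: 3, 4, 5, 6, 7, 8
n = 65, Σfx = 325, mean = 5.0000
Σfx² = 1813
Σf(x − x̄)² = Σfx² − (Σfx)²/n = 1813 − 325²/65 = 188.0000
Population variance = 188.0000 / 65 = 2.8923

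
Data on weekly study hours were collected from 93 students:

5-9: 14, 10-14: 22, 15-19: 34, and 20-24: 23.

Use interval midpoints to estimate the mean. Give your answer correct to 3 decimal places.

15.548

Midpoints: 7, 12, 17, 22
Σfm = 14×7 + 22×12 + 34×17 + 23×22 = 1446
n = Σf = 93
Mean = 1446 / 93 = 15.5484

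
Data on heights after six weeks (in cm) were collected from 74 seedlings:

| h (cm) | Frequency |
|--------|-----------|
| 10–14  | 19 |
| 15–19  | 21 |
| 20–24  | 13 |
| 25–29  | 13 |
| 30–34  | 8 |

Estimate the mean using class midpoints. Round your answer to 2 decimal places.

Midpoints: 12, 17, 22, 27, 32
Σfm = 19×12 + 21×17 + 13×22 + 13×27 + 8×32 = 1478
n = Σf = 74
Mean = 1478 / 74 = 19.9730

19.97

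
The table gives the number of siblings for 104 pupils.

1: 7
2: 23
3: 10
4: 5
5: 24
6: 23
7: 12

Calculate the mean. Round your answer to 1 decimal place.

4.3

Values: 1, 2, 3, 4, 5, 6, 7
Σfx = 7×1 + 23×2 + 10×3 + 5×4 + 24×5 + 23×6 + 12×7 = 445
n = Σf = 104
Mean = 445 / 104 = 4.2788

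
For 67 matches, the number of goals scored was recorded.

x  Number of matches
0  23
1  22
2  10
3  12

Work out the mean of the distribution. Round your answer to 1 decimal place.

1.2

Values: 0, 1, 2, 3
Σfx = 23×0 + 22×1 + 10×2 + 12×3 = 78
n = Σf = 67
Mean = 78 / 67 = 1.1642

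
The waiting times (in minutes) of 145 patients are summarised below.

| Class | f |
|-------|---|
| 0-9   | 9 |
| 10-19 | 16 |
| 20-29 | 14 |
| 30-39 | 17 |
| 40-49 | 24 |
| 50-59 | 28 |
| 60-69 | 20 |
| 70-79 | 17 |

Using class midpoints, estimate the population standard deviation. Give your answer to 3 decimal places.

Midpoints: 4.5, 14.5, 24.5, 34.5, 44.5, 54.5, 64.5, 74.5
n = 145, Σfm = 6352.5, mean = 43.8103
Σfm² = 340436.25
Σf(m − x̄)² = Σfm² − (Σfm)²/n = 340436.25 − 6352.5²/145 = 62131.0345
Population variance = 62131.0345 / 145 = 428.4899
Standard deviation = √428.4899 = 20.7000

20.700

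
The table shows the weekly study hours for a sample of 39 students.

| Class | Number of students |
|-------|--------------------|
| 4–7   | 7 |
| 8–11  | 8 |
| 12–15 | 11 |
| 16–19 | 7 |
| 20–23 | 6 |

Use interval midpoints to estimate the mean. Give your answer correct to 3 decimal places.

13.192

Midpoints: 5.5, 9.5, 13.5, 17.5, 21.5
Σfm = 7×5.5 + 8×9.5 + 11×13.5 + 7×17.5 + 6×21.5 = 514.5
n = Σf = 39
Mean = 514.5 / 39 = 13.1923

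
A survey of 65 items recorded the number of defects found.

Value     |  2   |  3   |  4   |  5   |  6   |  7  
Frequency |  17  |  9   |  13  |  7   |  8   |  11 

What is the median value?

Cumulative frequencies: 17, 26, 39, 46, 54, 65
n = 65, so the median is the value in position (n+1)/2 = 33.
Position 33 falls at value 4.

4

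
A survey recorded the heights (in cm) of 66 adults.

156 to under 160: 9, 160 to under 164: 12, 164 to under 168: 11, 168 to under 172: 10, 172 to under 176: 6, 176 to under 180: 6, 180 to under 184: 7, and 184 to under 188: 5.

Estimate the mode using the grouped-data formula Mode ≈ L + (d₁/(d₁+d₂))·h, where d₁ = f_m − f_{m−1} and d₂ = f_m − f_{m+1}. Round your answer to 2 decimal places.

Modal class: 160 to under 164 (highest frequency 12).
d₁ = 12 − 9 = 3, d₂ = 12 − 11 = 1
Mode ≈ 160 + (3/(3+1)) × 4 = 160 + 3.0000 = 163.0000

163.00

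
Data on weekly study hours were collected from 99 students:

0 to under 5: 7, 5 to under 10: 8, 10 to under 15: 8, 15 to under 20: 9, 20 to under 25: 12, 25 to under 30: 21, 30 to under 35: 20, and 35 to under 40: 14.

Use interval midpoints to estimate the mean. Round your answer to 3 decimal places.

Midpoints: 2.5, 7.5, 12.5, 17.5, 22.5, 27.5, 32.5, 37.5
Σfm = 7×2.5 + 8×7.5 + 8×12.5 + 9×17.5 + 12×22.5 + 21×27.5 + 20×32.5 + 14×37.5 = 2357.5
n = Σf = 99
Mean = 2357.5 / 99 = 23.8131

23.813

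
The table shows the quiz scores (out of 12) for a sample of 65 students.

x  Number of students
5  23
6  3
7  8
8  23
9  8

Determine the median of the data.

7

Cumulative frequencies: 23, 26, 34, 57, 65
n = 65, so the median is the value in position (n+1)/2 = 33.
Position 33 falls at value 7.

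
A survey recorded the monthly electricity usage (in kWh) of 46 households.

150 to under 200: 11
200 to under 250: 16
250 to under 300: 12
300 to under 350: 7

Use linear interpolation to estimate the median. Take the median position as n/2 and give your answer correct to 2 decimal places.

237.50

Cumulative frequencies: 11, 27, 39, 46
n = 46; position = n/2 = 23.
This falls in the class 200 to under 250: L = 200, F = 11, f = 16, h = 50.
Median ≈ 200 + ((23 − 11) / 16) × 50 = 237.5000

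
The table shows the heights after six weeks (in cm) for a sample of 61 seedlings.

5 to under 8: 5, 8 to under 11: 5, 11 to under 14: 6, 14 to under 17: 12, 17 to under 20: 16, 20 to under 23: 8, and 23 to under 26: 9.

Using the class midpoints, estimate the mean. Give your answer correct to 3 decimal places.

Midpoints: 6.5, 9.5, 12.5, 15.5, 18.5, 21.5, 24.5
Σfm = 5×6.5 + 5×9.5 + 6×12.5 + 12×15.5 + 16×18.5 + 8×21.5 + 9×24.5 = 1029.5
n = Σf = 61
Mean = 1029.5 / 61 = 16.8770

16.877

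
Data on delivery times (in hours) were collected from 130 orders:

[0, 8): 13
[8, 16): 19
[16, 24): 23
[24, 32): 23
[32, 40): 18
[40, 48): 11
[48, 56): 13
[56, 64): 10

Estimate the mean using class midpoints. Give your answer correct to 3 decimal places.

Midpoints: 4, 12, 20, 28, 36, 44, 52, 60
Σfm = 13×4 + 19×12 + 23×20 + 23×28 + 18×36 + 11×44 + 13×52 + 10×60 = 3792
n = Σf = 130
Mean = 3792 / 130 = 29.1692

29.169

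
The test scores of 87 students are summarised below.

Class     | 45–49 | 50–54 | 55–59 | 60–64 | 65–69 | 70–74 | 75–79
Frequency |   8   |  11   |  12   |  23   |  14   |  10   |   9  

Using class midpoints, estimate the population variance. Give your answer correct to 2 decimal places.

Midpoints: 47, 52, 57, 62, 67, 72, 77
n = 87, Σfm = 5409, mean = 62.1724
Σfm² = 342863
Σf(m − x̄)² = Σfm² − (Σfm)²/n = 342863 − 5409²/87 = 6572.4138
Population variance = 6572.4138 / 87 = 75.5450

75.54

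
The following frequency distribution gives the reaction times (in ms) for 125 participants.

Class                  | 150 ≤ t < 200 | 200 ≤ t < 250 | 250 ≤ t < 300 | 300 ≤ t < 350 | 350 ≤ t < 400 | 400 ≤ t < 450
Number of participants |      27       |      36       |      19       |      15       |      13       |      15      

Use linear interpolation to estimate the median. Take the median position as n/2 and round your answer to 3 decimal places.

Cumulative frequencies: 27, 63, 82, 97, 110, 125
n = 125; position = n/2 = 62.5.
This falls in the class 200 ≤ t < 250: L = 200, F = 27, f = 36, h = 50.
Median ≈ 200 + ((62.5 − 27) / 36) × 50 = 249.3056

249.306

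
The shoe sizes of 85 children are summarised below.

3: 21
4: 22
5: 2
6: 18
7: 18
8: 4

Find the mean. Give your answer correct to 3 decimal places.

5.024

Values: 3, 4, 5, 6, 7, 8
Σfx = 21×3 + 22×4 + 2×5 + 18×6 + 18×7 + 4×8 = 427
n = Σf = 85
Mean = 427 / 85 = 5.0235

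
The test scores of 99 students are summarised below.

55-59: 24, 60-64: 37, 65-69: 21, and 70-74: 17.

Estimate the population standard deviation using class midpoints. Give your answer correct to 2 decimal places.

5.11

Midpoints: 57, 62, 67, 72
n = 99, Σfm = 6293, mean = 63.5657
Σfm² = 402601
Σf(m − x̄)² = Σfm² − (Σfm)²/n = 402601 − 6293²/99 = 2582.3232
Population variance = 2582.3232 / 99 = 26.0841
Standard deviation = √26.0841 = 5.1073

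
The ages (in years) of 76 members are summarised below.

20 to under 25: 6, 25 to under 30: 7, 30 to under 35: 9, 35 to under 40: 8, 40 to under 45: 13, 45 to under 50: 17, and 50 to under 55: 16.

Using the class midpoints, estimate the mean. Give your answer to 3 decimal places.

Midpoints: 22.5, 27.5, 32.5, 37.5, 42.5, 47.5, 52.5
Σfm = 6×22.5 + 7×27.5 + 9×32.5 + 8×37.5 + 13×42.5 + 17×47.5 + 16×52.5 = 3120
n = Σf = 76
Mean = 3120 / 76 = 41.0526

41.053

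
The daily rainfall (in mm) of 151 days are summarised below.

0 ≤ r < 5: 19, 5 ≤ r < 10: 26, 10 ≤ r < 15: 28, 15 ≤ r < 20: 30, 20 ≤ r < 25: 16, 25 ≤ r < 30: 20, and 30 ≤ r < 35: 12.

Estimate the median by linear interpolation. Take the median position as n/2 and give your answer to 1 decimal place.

Cumulative frequencies: 19, 45, 73, 103, 119, 139, 151
n = 151; position = n/2 = 75.5.
This falls in the class 15 ≤ r < 20: L = 15, F = 73, f = 30, h = 5.
Median ≈ 15 + ((75.5 − 73) / 30) × 5 = 15.4167

15.4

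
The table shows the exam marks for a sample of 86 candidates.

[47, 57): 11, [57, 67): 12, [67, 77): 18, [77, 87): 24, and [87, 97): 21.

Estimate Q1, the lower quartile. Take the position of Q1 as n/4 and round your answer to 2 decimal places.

65.75

Cumulative frequencies: 11, 23, 41, 65, 86
n = 86; position = n/4 = 21.5.
This falls in the class [57, 67): L = 57, F = 11, f = 12, h = 10.
Lower quartile ≈ 57 + ((21.5 − 11) / 12) × 10 = 65.7500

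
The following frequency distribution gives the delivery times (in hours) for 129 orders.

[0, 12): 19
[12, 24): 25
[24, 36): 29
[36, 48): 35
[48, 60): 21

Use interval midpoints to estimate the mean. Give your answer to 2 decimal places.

31.30

Midpoints: 6, 18, 30, 42, 54
Σfm = 19×6 + 25×18 + 29×30 + 35×42 + 21×54 = 4038
n = Σf = 129
Mean = 4038 / 129 = 31.3023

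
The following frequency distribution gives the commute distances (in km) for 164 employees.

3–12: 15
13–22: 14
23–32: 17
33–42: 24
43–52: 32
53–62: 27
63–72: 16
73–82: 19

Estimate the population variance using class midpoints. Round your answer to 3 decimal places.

431.826

Midpoints: 7.5, 17.5, 27.5, 37.5, 47.5, 57.5, 67.5, 77.5
n = 164, Σfm = 7350, mean = 44.8171
Σfm² = 400225
Σf(m − x̄)² = Σfm² − (Σfm)²/n = 400225 − 7350²/164 = 70819.5122
Population variance = 70819.5122 / 164 = 431.8263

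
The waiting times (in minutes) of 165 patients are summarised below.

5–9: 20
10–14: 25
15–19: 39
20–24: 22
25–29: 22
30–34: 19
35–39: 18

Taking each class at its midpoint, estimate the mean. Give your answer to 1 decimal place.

Midpoints: 7, 12, 17, 22, 27, 32, 37
Σfm = 20×7 + 25×12 + 39×17 + 22×22 + 22×27 + 19×32 + 18×37 = 3455
n = Σf = 165
Mean = 3455 / 165 = 20.9394

20.9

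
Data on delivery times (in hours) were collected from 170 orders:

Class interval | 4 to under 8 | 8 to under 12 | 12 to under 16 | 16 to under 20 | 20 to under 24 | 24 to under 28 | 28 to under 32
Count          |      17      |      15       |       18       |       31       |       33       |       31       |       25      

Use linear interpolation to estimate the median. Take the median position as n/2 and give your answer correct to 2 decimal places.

Cumulative frequencies: 17, 32, 50, 81, 114, 145, 170
n = 170; position = n/2 = 85.
This falls in the class 20 to under 24: L = 20, F = 81, f = 33, h = 4.
Median ≈ 20 + ((85 − 81) / 33) × 4 = 20.4848

20.48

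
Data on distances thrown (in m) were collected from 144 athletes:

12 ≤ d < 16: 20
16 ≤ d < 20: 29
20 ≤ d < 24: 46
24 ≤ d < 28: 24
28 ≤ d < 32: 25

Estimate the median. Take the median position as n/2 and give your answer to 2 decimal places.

22.00

Cumulative frequencies: 20, 49, 95, 119, 144
n = 144; position = n/2 = 72.
This falls in the class 20 ≤ d < 24: L = 20, F = 49, f = 46, h = 4.
Median ≈ 20 + ((72 − 49) / 46) × 4 = 22.0000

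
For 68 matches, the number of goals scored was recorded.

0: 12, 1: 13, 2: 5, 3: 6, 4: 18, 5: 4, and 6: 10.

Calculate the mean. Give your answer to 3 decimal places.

Values: 0, 1, 2, 3, 4, 5, 6
Σfx = 12×0 + 13×1 + 5×2 + 6×3 + 18×4 + 4×5 + 10×6 = 193
n = Σf = 68
Mean = 193 / 68 = 2.8382

2.838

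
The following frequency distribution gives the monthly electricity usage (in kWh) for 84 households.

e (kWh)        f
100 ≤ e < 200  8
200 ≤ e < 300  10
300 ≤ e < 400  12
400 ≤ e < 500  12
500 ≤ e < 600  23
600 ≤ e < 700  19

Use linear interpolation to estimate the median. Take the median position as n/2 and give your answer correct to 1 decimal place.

500.0

Cumulative frequencies: 8, 18, 30, 42, 65, 84
n = 84; position = n/2 = 42.
This falls in the class 400 ≤ e < 500: L = 400, F = 30, f = 12, h = 100.
Median ≈ 400 + ((42 − 30) / 12) × 100 = 500.0000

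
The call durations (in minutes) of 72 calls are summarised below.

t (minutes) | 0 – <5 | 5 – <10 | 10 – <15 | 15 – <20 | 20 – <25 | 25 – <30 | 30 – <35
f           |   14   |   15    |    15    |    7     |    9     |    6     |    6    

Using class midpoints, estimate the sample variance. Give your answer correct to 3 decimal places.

Midpoints: 2.5, 7.5, 12.5, 17.5, 22.5, 27.5, 32.5
n = 72, Σfm = 1020, mean = 14.1667
Σfm² = 20850
Σf(m − x̄)² = Σfm² − (Σfm)²/n = 20850 − 1020²/72 = 6400.0000
Sample variance = 6400.0000 / 71 = 90.1408

90.141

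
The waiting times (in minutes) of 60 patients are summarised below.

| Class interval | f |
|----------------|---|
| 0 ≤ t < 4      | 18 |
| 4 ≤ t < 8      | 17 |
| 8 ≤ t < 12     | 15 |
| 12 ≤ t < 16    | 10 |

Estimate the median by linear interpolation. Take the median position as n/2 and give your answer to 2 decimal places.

6.82

Cumulative frequencies: 18, 35, 50, 60
n = 60; position = n/2 = 30.
This falls in the class 4 ≤ t < 8: L = 4, F = 18, f = 17, h = 4.
Median ≈ 4 + ((30 − 18) / 17) × 4 = 6.8235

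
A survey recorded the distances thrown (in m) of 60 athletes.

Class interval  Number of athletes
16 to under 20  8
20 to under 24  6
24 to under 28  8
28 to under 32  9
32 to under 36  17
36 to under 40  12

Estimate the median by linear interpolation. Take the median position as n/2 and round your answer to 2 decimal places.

Cumulative frequencies: 8, 14, 22, 31, 48, 60
n = 60; position = n/2 = 30.
This falls in the class 28 to under 32: L = 28, F = 22, f = 9, h = 4.
Median ≈ 28 + ((30 − 22) / 9) × 4 = 31.5556

31.56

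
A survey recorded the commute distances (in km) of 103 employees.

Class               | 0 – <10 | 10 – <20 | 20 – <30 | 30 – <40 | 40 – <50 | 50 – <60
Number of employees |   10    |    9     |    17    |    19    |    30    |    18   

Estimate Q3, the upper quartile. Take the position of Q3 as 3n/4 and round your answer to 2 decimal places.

47.42

Cumulative frequencies: 10, 19, 36, 55, 85, 103
n = 103; position = 3n/4 = 77.25.
This falls in the class 40 – <50: L = 40, F = 55, f = 30, h = 10.
Upper quartile ≈ 40 + ((77.25 − 55) / 30) × 10 = 47.4167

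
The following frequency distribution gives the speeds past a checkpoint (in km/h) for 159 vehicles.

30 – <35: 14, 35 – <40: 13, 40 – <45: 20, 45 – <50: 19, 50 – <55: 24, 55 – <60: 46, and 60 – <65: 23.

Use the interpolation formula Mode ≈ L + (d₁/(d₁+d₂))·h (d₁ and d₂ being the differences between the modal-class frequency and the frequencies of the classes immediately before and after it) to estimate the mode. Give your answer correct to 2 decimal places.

57.44

Modal class: 55 – <60 (highest frequency 46).
d₁ = 46 − 24 = 22, d₂ = 46 − 23 = 23
Mode ≈ 55 + (22/(22+23)) × 5 = 55 + 2.4444 = 57.4444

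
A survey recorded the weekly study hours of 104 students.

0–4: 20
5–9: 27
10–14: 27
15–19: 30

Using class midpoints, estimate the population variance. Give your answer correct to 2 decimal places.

29.77

Midpoints: 2, 7, 12, 17
n = 104, Σfm = 1063, mean = 10.2212
Σfm² = 13961
Σf(m − x̄)² = Σfm² − (Σfm)²/n = 13961 − 1063²/104 = 3095.9135
Population variance = 3095.9135 / 104 = 29.7684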